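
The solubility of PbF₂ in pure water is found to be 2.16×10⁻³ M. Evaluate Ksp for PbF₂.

PbF₂(s) ⇌ Pb²⁺(aq) + 2 F⁻(aq)
With molar solubility s: [Pb²⁺] = s, [F⁻] = 2s.
Ksp = [Pb²⁺][F⁻]^2 = s · (2s)^2 = 4s^3
Ksp = 4 × (2.16×10⁻³)^3 = 4.03×10⁻⁸

Ksp = 4.03×10⁻⁸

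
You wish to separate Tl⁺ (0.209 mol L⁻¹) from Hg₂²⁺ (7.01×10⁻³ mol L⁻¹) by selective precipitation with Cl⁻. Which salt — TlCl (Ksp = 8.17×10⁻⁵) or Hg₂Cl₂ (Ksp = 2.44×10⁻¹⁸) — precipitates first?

Hg₂Cl₂

Precipitation begins when Q = Ksp.
For TlCl: [Cl⁻] = (Ksp/[Tl⁺]) = 3.91×10⁻⁴ mol L⁻¹
For Hg₂Cl₂: [Cl⁻] = (Ksp/[Hg₂²⁺])^(1/2) = 1.87×10⁻⁸ mol L⁻¹
The smaller threshold [Cl⁻] is reached first, so Hg₂Cl₂ precipitates first.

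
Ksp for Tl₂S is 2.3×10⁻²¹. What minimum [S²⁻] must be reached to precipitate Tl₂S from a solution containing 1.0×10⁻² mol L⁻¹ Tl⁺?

A salt starts to precipitate once the ion product Q reaches its Ksp.
Tl₂S(s) ⇌ 2 Tl⁺(aq) + S²⁻(aq)
Ksp = [Tl⁺]^2[S²⁻] = [S²⁻](1.0×10⁻²)^2
[S²⁻] = 2.3×10⁻²¹ / (1.0×10⁻²)^2 = 2.3×10⁻¹⁷
[S²⁻] = 2.3×10⁻¹⁷ mol L⁻¹

2.3×10⁻¹⁷ M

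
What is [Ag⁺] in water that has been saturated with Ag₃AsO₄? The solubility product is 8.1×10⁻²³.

Ag₃AsO₄(s) ⇌ 3 Ag⁺(aq) + AsO₄³⁻(aq)
With molar solubility s: [Ag⁺] = 3s, [AsO₄³⁻] = s.
Ksp = [Ag⁺]^3[AsO₄³⁻] = (3s)^3 · s = 27s^4 = 8.1×10⁻²³
s = 1.3×10⁻⁶ M
[Ag⁺] = 3s = 3.9×10⁻⁶ M

3.9×10⁻⁶ M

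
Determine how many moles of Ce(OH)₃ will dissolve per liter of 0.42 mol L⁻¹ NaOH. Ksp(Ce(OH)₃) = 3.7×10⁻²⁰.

Ce(OH)₃(s) ⇌ Ce³⁺(aq) + 3 OH⁻(aq)
Let s be the solubility of Ce(OH)₃ here. The common ion gives [OH⁻] ≈ 0.42 mol L⁻¹, and [Ce³⁺] = s.
Ksp = [Ce³⁺][OH⁻]^3 = s(0.42)^3
s = 3.7×10⁻²⁰ / (0.42)^3 = 5.0×10⁻¹⁹
s = 5.0×10⁻¹⁹ mol L⁻¹

5.0×10⁻¹⁹ M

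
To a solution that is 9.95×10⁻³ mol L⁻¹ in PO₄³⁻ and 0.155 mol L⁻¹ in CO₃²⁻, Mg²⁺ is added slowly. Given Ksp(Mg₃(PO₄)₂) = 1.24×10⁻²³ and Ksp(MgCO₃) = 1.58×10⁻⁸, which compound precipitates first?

The threshold for precipitation is Q = Ksp.
For Mg₃(PO₄)₂: [Mg²⁺] = (Ksp/[PO₄³⁻]^2)^(1/3) = 5.00×10⁻⁷ mol L⁻¹
For MgCO₃: [Mg²⁺] = (Ksp/[CO₃²⁻]) = 1.02×10⁻⁷ mol L⁻¹
MgCO₃ requires the lower [Mg²⁺], so it precipitates first.

MgCO₃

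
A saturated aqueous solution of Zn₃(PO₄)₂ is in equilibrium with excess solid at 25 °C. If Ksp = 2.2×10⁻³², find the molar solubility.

1.8×10⁻⁷ M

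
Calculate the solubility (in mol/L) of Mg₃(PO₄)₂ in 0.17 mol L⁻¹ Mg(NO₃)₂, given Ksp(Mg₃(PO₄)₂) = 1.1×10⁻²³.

Mg₃(PO₄)₂(s) ⇌ 3 Mg²⁺(aq) + 2 PO₄³⁻(aq)
Mg²⁺ is already present at 0.17 mol L⁻¹. If s mol/L of Mg₃(PO₄)₂ dissolves, [PO₄³⁻] = 2s while [Mg²⁺] ≈ 0.17 mol L⁻¹.
Ksp = [Mg²⁺]^3[PO₄³⁻]^2 = (0.17)^3(2s)^2
(2s)^2 = 1.1×10⁻²³ / (0.17)^3 = 2.2×10⁻²¹
s = 2.4×10⁻¹¹ mol L⁻¹

2.4×10⁻¹¹ M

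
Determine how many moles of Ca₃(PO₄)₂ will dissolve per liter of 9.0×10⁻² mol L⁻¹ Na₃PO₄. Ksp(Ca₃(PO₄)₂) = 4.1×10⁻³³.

Ca₃(PO₄)₂(s) ⇌ 3 Ca²⁺(aq) + 2 PO₄³⁻(aq)
With PO₄³⁻ already at 9.0×10⁻² mol L⁻¹ and s small, take [PO₄³⁻] ≈ 9.0×10⁻² mol L⁻¹ and [Ca²⁺] = 3s.
Ksp = [Ca²⁺]^3[PO₄³⁻]^2 = (3s)^3(9.0×10⁻²)^2
(3s)^3 = 4.1×10⁻³³ / (9.0×10⁻²)^2 = 5.1×10⁻³¹
s = 2.7×10⁻¹¹ mol L⁻¹

2.7×10⁻¹¹ M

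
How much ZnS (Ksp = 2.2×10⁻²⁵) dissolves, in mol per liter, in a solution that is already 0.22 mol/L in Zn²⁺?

ZnS(s) ⇌ Zn²⁺(aq) + S²⁻(aq)
Zn²⁺ is already present at 0.22 mol/L. If s mol/L of ZnS dissolves, [S²⁻] = s while [Zn²⁺] ≈ 0.22 mol/L.
Ksp = [Zn²⁺][S²⁻] = (0.22)s
s = 2.2×10⁻²⁵ / (0.22) = 1.0×10⁻²⁴
s = 1.0×10⁻²⁴ mol/L

1.0×10⁻²⁴ M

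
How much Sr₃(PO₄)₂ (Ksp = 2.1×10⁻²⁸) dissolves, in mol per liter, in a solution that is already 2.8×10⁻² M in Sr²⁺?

Sr₃(PO₄)₂(s) ⇌ 3 Sr²⁺(aq) + 2 PO₄³⁻(aq)
Let s be the solubility of Sr₃(PO₄)₂ here. The common ion gives [Sr²⁺] ≈ 2.8×10⁻² M, and [PO₄³⁻] = 2s.
Ksp = [Sr²⁺]^3[PO₄³⁻]^2 = (2.8×10⁻²)^3(2s)^2
(2s)^2 = 2.1×10⁻²⁸ / (2.8×10⁻²)^3 = 9.6×10⁻²⁴
s = 1.5×10⁻¹² M

1.5×10⁻¹² M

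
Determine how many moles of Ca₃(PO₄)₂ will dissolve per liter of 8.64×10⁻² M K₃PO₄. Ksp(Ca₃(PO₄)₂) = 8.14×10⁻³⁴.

1.59×10⁻¹¹ M

Ca₃(PO₄)₂(s) ⇌ 3 Ca²⁺(aq) + 2 PO₄³⁻(aq)
PO₄³⁻ is already present at 8.64×10⁻² M. If s mol/L of Ca₃(PO₄)₂ dissolves, [Ca²⁺] = 3s while [PO₄³⁻] ≈ 8.64×10⁻² M.
Ksp = [Ca²⁺]^3[PO₄³⁻]^2 = (3s)^3(8.64×10⁻²)^2
(3s)^3 = 8.14×10⁻³⁴ / (8.64×10⁻²)^2 = 1.09×10⁻³¹
s = 1.59×10⁻¹¹ M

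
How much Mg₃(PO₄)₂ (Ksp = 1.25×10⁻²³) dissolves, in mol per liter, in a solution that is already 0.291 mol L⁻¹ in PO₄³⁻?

1.76×10⁻⁸ M

Mg₃(PO₄)₂(s) ⇌ 3 Mg²⁺(aq) + 2 PO₄³⁻(aq)
Let s be the solubility of Mg₃(PO₄)₂ here. The common ion gives [PO₄³⁻] ≈ 0.291 mol L⁻¹, and [Mg²⁺] = 3s.
Ksp = [Mg²⁺]^3[PO₄³⁻]^2 = (3s)^3(0.291)^2
(3s)^3 = 1.25×10⁻²³ / (0.291)^2 = 1.48×10⁻²²
s = 1.76×10⁻⁸ mol L⁻¹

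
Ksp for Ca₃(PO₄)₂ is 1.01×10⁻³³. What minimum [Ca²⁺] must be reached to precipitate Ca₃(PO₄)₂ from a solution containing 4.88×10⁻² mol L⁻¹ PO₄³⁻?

A salt starts to precipitate once the ion product Q reaches its Ksp.
Ca₃(PO₄)₂(s) ⇌ 3 Ca²⁺(aq) + 2 PO₄³⁻(aq)
Ksp = [Ca²⁺]^3[PO₄³⁻]^2 = [Ca²⁺]^3(4.88×10⁻²)^2
[Ca²⁺]^3 = 1.01×10⁻³³ / (4.88×10⁻²)^2 = 4.24×10⁻³¹
[Ca²⁺] = 7.51×10⁻¹¹ mol L⁻¹

7.51×10⁻¹¹ M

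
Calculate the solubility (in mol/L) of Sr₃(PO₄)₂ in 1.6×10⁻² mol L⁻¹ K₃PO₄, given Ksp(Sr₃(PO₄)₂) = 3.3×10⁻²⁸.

Sr₃(PO₄)₂(s) ⇌ 3 Sr²⁺(aq) + 2 PO₄³⁻(aq)
The solution already contains PO₄³⁻ at 1.6×10⁻² mol L⁻¹. Let s be the molar solubility of Sr₃(PO₄)₂.
[PO₄³⁻] ≈ 1.6×10⁻² mol L⁻¹ (common ion dominates); [Sr²⁺] = 3s.
Ksp = [Sr²⁺]^3[PO₄³⁻]^2 = (3s)^3(1.6×10⁻²)^2
(3s)^3 = 3.3×10⁻²⁸ / (1.6×10⁻²)^2 = 1.3×10⁻²⁴
s = 3.6×10⁻⁹ mol L⁻¹

3.6×10⁻⁹ M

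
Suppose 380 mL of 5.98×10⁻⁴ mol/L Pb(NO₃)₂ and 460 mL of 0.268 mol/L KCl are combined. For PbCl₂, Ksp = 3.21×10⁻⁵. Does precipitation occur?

No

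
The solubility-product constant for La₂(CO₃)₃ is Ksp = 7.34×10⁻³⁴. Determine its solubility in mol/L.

9.26×10⁻⁸ M

La₂(CO₃)₃(s) ⇌ 2 La³⁺(aq) + 3 CO₃²⁻(aq)
Call the molar solubility s, so that [La³⁺] = 2s and [CO₃²⁻] = 3s.
Ksp = [La³⁺]^2[CO₃²⁻]^3 = (2s)^2 · (3s)^3 = 108s^5
108s^5 = 7.34×10⁻³⁴  ⇒  s^5 = 6.80×10⁻³⁶
s = (6.80×10⁻³⁶)^(1/5) = 9.26×10⁻⁸ M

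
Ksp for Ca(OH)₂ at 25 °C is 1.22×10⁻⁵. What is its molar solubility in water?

1.45×10⁻² M

Ca(OH)₂(s) ⇌ Ca²⁺(aq) + 2 OH⁻(aq)
If s mol/L of Ca(OH)₂ dissolves, [Ca²⁺] = s and [OH⁻] = 2s.
Ksp = [Ca²⁺][OH⁻]^2 = s · (2s)^2 = 4s^3
4s^3 = 1.22×10⁻⁵  ⇒  s^3 = 3.05×10⁻⁶
s = (3.05×10⁻⁶)^(1/3) = 1.45×10⁻² mol/L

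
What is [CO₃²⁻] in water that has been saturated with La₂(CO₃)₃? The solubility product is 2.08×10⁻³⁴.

2.16×10⁻⁷ M

La₂(CO₃)₃(s) ⇌ 2 La³⁺(aq) + 3 CO₃²⁻(aq)
Let s be the molar solubility. Then [La³⁺] = 2s and [CO₃²⁻] = 3s.
Ksp = [La³⁺]^2[CO₃²⁻]^3 = (2s)^2 · (3s)^3 = 108s^5 = 2.08×10⁻³⁴
s = 7.19×10⁻⁸ mol L⁻¹
[CO₃²⁻] = 3s = 2.16×10⁻⁷ mol L⁻¹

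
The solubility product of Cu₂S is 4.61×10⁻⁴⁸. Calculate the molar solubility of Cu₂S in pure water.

1.05×10⁻¹⁶ M

Cu₂S(s) ⇌ 2 Cu⁺(aq) + S²⁻(aq)
Call the molar solubility s, so that [Cu⁺] = 2s and [S²⁻] = s.
Ksp = [Cu⁺]^2[S²⁻] = (2s)^2 · s = 4s^3
4s^3 = 4.61×10⁻⁴⁸  ⇒  s^3 = 1.15×10⁻⁴⁸
s = 1.05×10⁻¹⁶ M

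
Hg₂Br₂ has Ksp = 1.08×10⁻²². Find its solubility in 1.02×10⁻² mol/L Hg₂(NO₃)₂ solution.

Hg₂Br₂(s) ⇌ Hg₂²⁺(aq) + 2 Br⁻(aq)
The solution already contains Hg₂²⁺ at 1.02×10⁻² mol/L. Let s be the molar solubility of Hg₂Br₂.
[Hg₂²⁺] ≈ 1.02×10⁻² mol/L (common ion dominates); [Br⁻] = 2s.
Ksp = [Hg₂²⁺][Br⁻]^2 = (1.02×10⁻²)(2s)^2
(2s)^2 = 1.08×10⁻²² / (1.02×10⁻²) = 1.06×10⁻²⁰
s = 5.14×10⁻¹¹ mol/L

5.14×10⁻¹¹ M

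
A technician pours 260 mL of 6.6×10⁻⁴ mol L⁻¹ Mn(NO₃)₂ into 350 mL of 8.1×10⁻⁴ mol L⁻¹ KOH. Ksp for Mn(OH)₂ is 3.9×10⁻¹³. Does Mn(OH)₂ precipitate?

Yes

Total volume after mixing = 260 + 350 = 610 mL.
[Mn²⁺] = (6.6×10⁻⁴)(260)/610 = 2.8×10⁻⁴ mol L⁻¹
[OH⁻] = (8.1×10⁻⁴)(350)/610 = 4.6×10⁻⁴ mol L⁻¹
Q = [Mn²⁺][OH⁻]^2 = 6.1×10⁻¹¹
Because Q > Ksp (6.1×10⁻¹¹ vs 3.9×10⁻¹³), a precipitate of Mn(OH)₂ forms.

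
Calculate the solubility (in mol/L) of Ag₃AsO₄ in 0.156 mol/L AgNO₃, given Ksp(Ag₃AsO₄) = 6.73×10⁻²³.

1.77×10⁻²⁰ M

Ag₃AsO₄(s) ⇌ 3 Ag⁺(aq) + AsO₄³⁻(aq)
Ag⁺ is already present at 0.156 mol/L. If s mol/L of Ag₃AsO₄ dissolves, [AsO₄³⁻] = s while [Ag⁺] ≈ 0.156 mol/L.
Ksp = [Ag⁺]^3[AsO₄³⁻] = (0.156)^3s
s = 6.73×10⁻²³ / (0.156)^3 = 1.77×10⁻²⁰
s = 1.77×10⁻²⁰ mol/L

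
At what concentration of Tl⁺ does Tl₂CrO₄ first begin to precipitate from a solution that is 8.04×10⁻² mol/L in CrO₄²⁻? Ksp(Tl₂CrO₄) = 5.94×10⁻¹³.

Each salt precipitates once Q = Ksp for that salt.
Tl₂CrO₄(s) ⇌ 2 Tl⁺(aq) + CrO₄²⁻(aq)
Ksp = [Tl⁺]^2[CrO₄²⁻] = [Tl⁺]^2(8.04×10⁻²)
[Tl⁺]^2 = 5.94×10⁻¹³ / (8.04×10⁻²) = 7.39×10⁻¹²
[Tl⁺] = 2.72×10⁻⁶ mol/L

2.72×10⁻⁶ M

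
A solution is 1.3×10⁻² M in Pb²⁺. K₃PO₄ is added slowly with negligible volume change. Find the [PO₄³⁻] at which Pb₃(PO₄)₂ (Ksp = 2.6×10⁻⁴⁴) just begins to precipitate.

Each salt precipitates once Q = Ksp for that salt.
Pb₃(PO₄)₂(s) ⇌ 3 Pb²⁺(aq) + 2 PO₄³⁻(aq)
Ksp = [Pb²⁺]^3[PO₄³⁻]^2 = [PO₄³⁻]^2(1.3×10⁻²)^3
[PO₄³⁻]^2 = 2.6×10⁻⁴⁴ / (1.3×10⁻²)^3 = 1.2×10⁻³⁸
[PO₄³⁻] = 1.1×10⁻¹⁹ M

1.1×10⁻¹⁹ M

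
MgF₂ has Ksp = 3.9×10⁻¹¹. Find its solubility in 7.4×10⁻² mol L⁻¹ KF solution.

MgF₂(s) ⇌ Mg²⁺(aq) + 2 F⁻(aq)
Let s be the solubility of MgF₂ here. The common ion gives [F⁻] ≈ 7.4×10⁻² mol L⁻¹, and [Mg²⁺] = s.
Ksp = [Mg²⁺][F⁻]^2 = s(7.4×10⁻²)^2
s = 3.9×10⁻¹¹ / (7.4×10⁻²)^2 = 7.1×10⁻⁹
s = 7.1×10⁻⁹ mol L⁻¹

7.1×10⁻⁹ M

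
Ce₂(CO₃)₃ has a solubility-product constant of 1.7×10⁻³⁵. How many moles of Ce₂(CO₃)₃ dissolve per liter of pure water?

Ce₂(CO₃)₃(s) ⇌ 2 Ce³⁺(aq) + 3 CO₃²⁻(aq)
Let s be the molar solubility. Then [Ce³⁺] = 2s and [CO₃²⁻] = 3s.
Ksp = [Ce³⁺]^2[CO₃²⁻]^3 = (2s)^2 · (3s)^3 = 108s^5
108s^5 = 1.7×10⁻³⁵  ⇒  s^5 = 1.6×10⁻³⁷
s = (1.6×10⁻³⁷)^(1/5) = 4.4×10⁻⁸ mol L⁻¹

4.4×10⁻⁸ M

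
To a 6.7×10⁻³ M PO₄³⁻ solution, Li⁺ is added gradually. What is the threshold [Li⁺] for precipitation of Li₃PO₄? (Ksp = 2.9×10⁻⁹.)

7.6×10⁻³ M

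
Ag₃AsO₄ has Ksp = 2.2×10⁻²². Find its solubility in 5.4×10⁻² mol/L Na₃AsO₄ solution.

Ag₃AsO₄(s) ⇌ 3 Ag⁺(aq) + AsO₄³⁻(aq)
With AsO₄³⁻ already at 5.4×10⁻² mol/L and s small, take [AsO₄³⁻] ≈ 5.4×10⁻² mol/L and [Ag⁺] = 3s.
Ksp = [Ag⁺]^3[AsO₄³⁻] = (3s)^3(5.4×10⁻²)
(3s)^3 = 2.2×10⁻²² / (5.4×10⁻²) = 4.1×10⁻²¹
s = 5.3×10⁻⁸ mol/L

5.3×10⁻⁸ M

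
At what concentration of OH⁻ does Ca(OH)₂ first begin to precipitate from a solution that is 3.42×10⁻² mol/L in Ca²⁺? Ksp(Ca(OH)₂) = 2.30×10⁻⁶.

8.20×10⁻³ M

Precipitation begins when Q = Ksp.
Ca(OH)₂(s) ⇌ Ca²⁺(aq) + 2 OH⁻(aq)
Ksp = [Ca²⁺][OH⁻]^2 = [OH⁻]^2(3.42×10⁻²)
[OH⁻]^2 = 2.30×10⁻⁶ / (3.42×10⁻²) = 6.73×10⁻⁵
[OH⁻] = 8.20×10⁻³ mol/L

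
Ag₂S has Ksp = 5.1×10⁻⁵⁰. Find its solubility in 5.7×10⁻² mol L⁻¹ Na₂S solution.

4.7×10⁻²⁵ M

Ag₂S(s) ⇌ 2 Ag⁺(aq) + S²⁻(aq)
S²⁻ is already present at 5.7×10⁻² mol L⁻¹. If s mol/L of Ag₂S dissolves, [Ag⁺] = 2s while [S²⁻] ≈ 5.7×10⁻² mol L⁻¹.
Ksp = [Ag⁺]^2[S²⁻] = (2s)^2(5.7×10⁻²)
(2s)^2 = 5.1×10⁻⁵⁰ / (5.7×10⁻²) = 8.9×10⁻⁴⁹
s = 4.7×10⁻²⁵ mol L⁻¹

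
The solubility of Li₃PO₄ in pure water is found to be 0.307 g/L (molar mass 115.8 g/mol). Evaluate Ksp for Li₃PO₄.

Ksp = 1.33×10⁻⁹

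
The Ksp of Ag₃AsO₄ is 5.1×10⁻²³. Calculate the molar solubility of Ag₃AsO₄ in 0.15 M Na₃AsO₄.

Ag₃AsO₄(s) ⇌ 3 Ag⁺(aq) + AsO₄³⁻(aq)
With AsO₄³⁻ already at 0.15 M and s small, take [AsO₄³⁻] ≈ 0.15 M and [Ag⁺] = 3s.
Ksp = [Ag⁺]^3[AsO₄³⁻] = (3s)^3(0.15)
(3s)^3 = 5.1×10⁻²³ / (0.15) = 3.4×10⁻²²
s = 2.3×10⁻⁸ M

2.3×10⁻⁸ M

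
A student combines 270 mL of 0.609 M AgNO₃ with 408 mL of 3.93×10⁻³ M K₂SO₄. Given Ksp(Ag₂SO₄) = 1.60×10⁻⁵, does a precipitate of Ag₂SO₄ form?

Yes

Total volume after mixing = 270 + 408 = 678 mL.
[Ag⁺] = (0.609)(270)/678 = 0.243 M
[SO₄²⁻] = (3.93×10⁻³)(408)/678 = 2.36×10⁻³ M
Q = [Ag⁺]^2[SO₄²⁻] = 1.39×10⁻⁴
Q = 1.39×10⁻⁴ > Ksp = 1.60×10⁻⁵, so the solution is supersaturated and Ag₂SO₄ precipitates.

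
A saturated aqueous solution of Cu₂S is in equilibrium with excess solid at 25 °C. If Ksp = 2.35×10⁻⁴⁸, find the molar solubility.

8.38×10⁻¹⁷ M

Cu₂S(s) ⇌ 2 Cu⁺(aq) + S²⁻(aq)
Let s be the molar solubility. Then [Cu⁺] = 2s and [S²⁻] = s.
Ksp = [Cu⁺]^2[S²⁻] = (2s)^2 · s = 4s^3
4s^3 = 2.35×10⁻⁴⁸  ⇒  s^3 = 5.88×10⁻⁴⁹
Taking the 3rd root, s = 8.38×10⁻¹⁷ mol L⁻¹.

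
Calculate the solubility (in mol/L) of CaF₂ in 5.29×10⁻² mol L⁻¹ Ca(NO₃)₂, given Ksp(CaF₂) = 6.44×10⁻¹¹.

CaF₂(s) ⇌ Ca²⁺(aq) + 2 F⁻(aq)
Let s be the solubility of CaF₂ here. The common ion gives [Ca²⁺] ≈ 5.29×10⁻² mol L⁻¹, and [F⁻] = 2s.
Ksp = [Ca²⁺][F⁻]^2 = (5.29×10⁻²)(2s)^2
(2s)^2 = 6.44×10⁻¹¹ / (5.29×10⁻²) = 1.22×10⁻⁹
s = 1.74×10⁻⁵ mol L⁻¹

1.74×10⁻⁵ M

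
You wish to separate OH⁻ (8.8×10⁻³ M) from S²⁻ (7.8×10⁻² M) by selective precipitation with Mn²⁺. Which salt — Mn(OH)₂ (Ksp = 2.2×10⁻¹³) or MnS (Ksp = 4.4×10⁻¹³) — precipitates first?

MnS

A salt starts to precipitate once the ion product Q reaches its Ksp.
For Mn(OH)₂: [Mn²⁺] = (Ksp/[OH⁻]^2) = 2.8×10⁻⁹ M
For MnS: [Mn²⁺] = (Ksp/[S²⁻]) = 5.6×10⁻¹² M
Since MnS needs less Mn²⁺ to reach saturation, it precipitates first.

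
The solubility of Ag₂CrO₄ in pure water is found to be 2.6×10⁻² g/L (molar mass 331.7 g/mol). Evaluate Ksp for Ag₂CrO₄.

Molar solubility s = (2.6×10⁻² g/L) / (331.7 g/mol) = 7.838×10⁻⁵ mol/L
Ag₂CrO₄(s) ⇌ 2 Ag⁺(aq) + CrO₄²⁻(aq)
With molar solubility s: [Ag⁺] = 2s, [CrO₄²⁻] = s.
Ksp = [Ag⁺]^2[CrO₄²⁻] = (2s)^2 · s = 4s^3
Ksp = 4 × (7.838×10⁻⁵)^3 = 1.9×10⁻¹²

Ksp = 1.9×10⁻¹²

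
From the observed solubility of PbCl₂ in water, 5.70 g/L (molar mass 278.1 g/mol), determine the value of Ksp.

Convert to molarity: s = 5.70 / 278.1 = 2.0496×10⁻² mol/L
PbCl₂(s) ⇌ Pb²⁺(aq) + 2 Cl⁻(aq)
For each mole of PbCl₂ that dissolves per liter, [Pb²⁺] = s and [Cl⁻] = 2s; let s denote this solubility.
Ksp = [Pb²⁺][Cl⁻]^2 = s · (2s)^2 = 4s^3
Ksp = 4 × (2.0496×10⁻²)^3 = 3.44×10⁻⁵

Ksp = 3.44×10⁻⁵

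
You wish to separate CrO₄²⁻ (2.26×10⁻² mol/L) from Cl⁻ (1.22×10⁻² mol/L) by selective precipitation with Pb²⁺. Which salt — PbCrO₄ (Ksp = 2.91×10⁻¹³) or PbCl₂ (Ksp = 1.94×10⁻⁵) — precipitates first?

PbCrO₄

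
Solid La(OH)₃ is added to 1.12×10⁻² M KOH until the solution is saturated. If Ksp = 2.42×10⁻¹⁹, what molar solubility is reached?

La(OH)₃(s) ⇌ La³⁺(aq) + 3 OH⁻(aq)
OH⁻ is already present at 1.12×10⁻² M. If s mol/L of La(OH)₃ dissolves, [La³⁺] = s while [OH⁻] ≈ 1.12×10⁻² M.
Ksp = [La³⁺][OH⁻]^3 = s(1.12×10⁻²)^3
s = 2.42×10⁻¹⁹ / (1.12×10⁻²)^3 = 1.72×10⁻¹³
s = 1.72×10⁻¹³ M

1.72×10⁻¹³ M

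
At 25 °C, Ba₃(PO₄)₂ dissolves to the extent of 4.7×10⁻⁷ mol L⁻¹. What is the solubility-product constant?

Ksp = 2.5×10⁻³⁰

Ba₃(PO₄)₂(s) ⇌ 3 Ba²⁺(aq) + 2 PO₄³⁻(aq)
With molar solubility s: [Ba²⁺] = 3s, [PO₄³⁻] = 2s.
Ksp = [Ba²⁺]^3[PO₄³⁻]^2 = (3s)^3 · (2s)^2 = 108s^5
Ksp = 108 × (4.7×10⁻⁷)^5 = 2.5×10⁻³⁰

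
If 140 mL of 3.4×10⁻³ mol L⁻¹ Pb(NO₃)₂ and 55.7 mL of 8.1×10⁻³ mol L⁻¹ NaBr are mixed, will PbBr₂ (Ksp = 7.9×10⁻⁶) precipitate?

No

The combined volume is 195.7 mL.
[Pb²⁺] = (3.4×10⁻³)(140)/195.7 = 2.4×10⁻³ mol L⁻¹
[Br⁻] = (8.1×10⁻³)(55.7)/195.7 = 2.3×10⁻³ mol L⁻¹
Q = [Pb²⁺][Br⁻]^2 = 1.3×10⁻⁸
Q = 1.3×10⁻⁸ < Ksp = 7.9×10⁻⁶, so the solution is unsaturated and no precipitate forms.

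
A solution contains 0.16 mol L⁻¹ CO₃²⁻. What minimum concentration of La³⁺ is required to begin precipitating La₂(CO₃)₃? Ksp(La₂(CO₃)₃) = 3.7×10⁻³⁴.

3.0×10⁻¹⁶ M

Precipitation of each salt begins when its ion product equals Ksp.
La₂(CO₃)₃(s) ⇌ 2 La³⁺(aq) + 3 CO₃²⁻(aq)
Ksp = [La³⁺]^2[CO₃²⁻]^3 = [La³⁺]^2(0.16)^3
[La³⁺]^2 = 3.7×10⁻³⁴ / (0.16)^3 = 9.0×10⁻³²
[La³⁺] = 3.0×10⁻¹⁶ mol L⁻¹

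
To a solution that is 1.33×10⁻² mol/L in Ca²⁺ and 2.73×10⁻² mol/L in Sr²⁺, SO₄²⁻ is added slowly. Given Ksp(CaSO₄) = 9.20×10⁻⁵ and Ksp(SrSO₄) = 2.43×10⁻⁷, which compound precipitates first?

SrSO₄

Precipitation of each salt begins when its ion product equals Ksp.
For CaSO₄: [SO₄²⁻] = (Ksp/[Ca²⁺]) = 6.92×10⁻³ mol/L
For SrSO₄: [SO₄²⁻] = (Ksp/[Sr²⁺]) = 8.90×10⁻⁶ mol/L
SrSO₄ requires the lower [SO₄²⁻], so it precipitates first.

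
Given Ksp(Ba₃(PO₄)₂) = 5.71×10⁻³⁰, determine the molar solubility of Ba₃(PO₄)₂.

5.55×10⁻⁷ M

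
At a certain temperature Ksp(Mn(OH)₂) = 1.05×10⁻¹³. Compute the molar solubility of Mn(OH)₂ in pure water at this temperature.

Mn(OH)₂(s) ⇌ Mn²⁺(aq) + 2 OH⁻(aq)
Call the molar solubility s, so that [Mn²⁺] = s and [OH⁻] = 2s.
Ksp = [Mn²⁺][OH⁻]^2 = s · (2s)^2 = 4s^3
4s^3 = 1.05×10⁻¹³  ⇒  s^3 = 2.63×10⁻¹⁴
Taking the 3rd root, s = 2.97×10⁻⁵ M.

2.97×10⁻⁵ M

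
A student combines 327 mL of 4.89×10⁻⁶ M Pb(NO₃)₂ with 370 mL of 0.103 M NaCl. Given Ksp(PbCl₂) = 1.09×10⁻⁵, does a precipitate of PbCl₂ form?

No

After mixing, V = 327 mL + 370 mL = 697 mL.
[Pb²⁺] = (4.89×10⁻⁶)(327)/697 = 2.29×10⁻⁶ M
[Cl⁻] = (0.103)(370)/697 = 5.47×10⁻² M
Q = [Pb²⁺][Cl⁻]^2 = 6.86×10⁻⁹
Q < Ksp (6.86×10⁻⁹ vs 1.09×10⁻⁵); the solution remains unsaturated and no precipitate forms.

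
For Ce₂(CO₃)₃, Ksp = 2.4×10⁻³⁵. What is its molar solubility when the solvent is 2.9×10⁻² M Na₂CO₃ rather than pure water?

5.0×10⁻¹⁶ M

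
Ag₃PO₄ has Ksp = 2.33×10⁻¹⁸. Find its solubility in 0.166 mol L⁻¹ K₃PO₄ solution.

8.04×10⁻⁷ M

Ag₃PO₄(s) ⇌ 3 Ag⁺(aq) + PO₄³⁻(aq)
With PO₄³⁻ already at 0.166 mol L⁻¹ and s small, take [PO₄³⁻] ≈ 0.166 mol L⁻¹ and [Ag⁺] = 3s.
Ksp = [Ag⁺]^3[PO₄³⁻] = (3s)^3(0.166)
(3s)^3 = 2.33×10⁻¹⁸ / (0.166) = 1.40×10⁻¹⁷
s = 8.04×10⁻⁷ mol L⁻¹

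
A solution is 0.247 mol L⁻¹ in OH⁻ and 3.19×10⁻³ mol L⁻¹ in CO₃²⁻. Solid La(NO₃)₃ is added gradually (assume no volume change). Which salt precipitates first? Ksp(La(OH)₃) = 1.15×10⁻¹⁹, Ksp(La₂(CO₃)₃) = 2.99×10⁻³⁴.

The threshold for precipitation is Q = Ksp.
For La(OH)₃: [La³⁺] = (Ksp/[OH⁻]^3) = 7.63×10⁻¹⁸ mol L⁻¹
For La₂(CO₃)₃: [La³⁺] = (Ksp/[CO₃²⁻]^3)^(1/2) = 9.60×10⁻¹⁴ mol L⁻¹
La(OH)₃ requires the lower [La³⁺], so it precipitates first.

La(OH)₃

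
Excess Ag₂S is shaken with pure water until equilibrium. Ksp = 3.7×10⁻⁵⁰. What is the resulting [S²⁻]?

2.1×10⁻¹⁷ M

Ag₂S(s) ⇌ 2 Ag⁺(aq) + S²⁻(aq)
With molar solubility s: [Ag⁺] = 2s, [S²⁻] = s.
Ksp = [Ag⁺]^2[S²⁻] = (2s)^2 · s = 4s^3 = 3.7×10⁻⁵⁰
s = 2.1×10⁻¹⁷ M
[S²⁻] = s = 2.1×10⁻¹⁷ M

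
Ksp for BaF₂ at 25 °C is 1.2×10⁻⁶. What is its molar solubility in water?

BaF₂(s) ⇌ Ba²⁺(aq) + 2 F⁻(aq)
For each mole of BaF₂ that dissolves per liter, [Ba²⁺] = s and [F⁻] = 2s; let s denote this solubility.
Ksp = [Ba²⁺][F⁻]^2 = s · (2s)^2 = 4s^3
4s^3 = 1.2×10⁻⁶  ⇒  s^3 = 3.0×10⁻⁷
Taking the 3rd root, s = 6.7×10⁻³ mol L⁻¹.

6.7×10⁻³ M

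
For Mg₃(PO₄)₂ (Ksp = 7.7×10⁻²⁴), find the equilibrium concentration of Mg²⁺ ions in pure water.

2.8×10⁻⁵ M

Mg₃(PO₄)₂(s) ⇌ 3 Mg²⁺(aq) + 2 PO₄³⁻(aq)
Call the molar solubility s, so that [Mg²⁺] = 3s and [PO₄³⁻] = 2s.
Ksp = [Mg²⁺]^3[PO₄³⁻]^2 = (3s)^3 · (2s)^2 = 108s^5 = 7.7×10⁻²⁴
s = 9.3×10⁻⁶ mol L⁻¹
[Mg²⁺] = 3s = 2.8×10⁻⁵ mol L⁻¹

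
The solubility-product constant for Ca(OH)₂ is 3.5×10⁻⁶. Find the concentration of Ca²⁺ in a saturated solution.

9.6×10⁻³ M

Ca(OH)₂(s) ⇌ Ca²⁺(aq) + 2 OH⁻(aq)
With molar solubility s: [Ca²⁺] = s, [OH⁻] = 2s.
Ksp = [Ca²⁺][OH⁻]^2 = s · (2s)^2 = 4s^3 = 3.5×10⁻⁶
s = 9.6×10⁻³ mol/L
[Ca²⁺] = s = 9.6×10⁻³ mol/L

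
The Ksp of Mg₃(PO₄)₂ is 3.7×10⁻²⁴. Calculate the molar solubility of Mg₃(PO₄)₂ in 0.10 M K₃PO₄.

Mg₃(PO₄)₂(s) ⇌ 3 Mg²⁺(aq) + 2 PO₄³⁻(aq)
Let s be the solubility of Mg₃(PO₄)₂ here. The common ion gives [PO₄³⁻] ≈ 0.10 M, and [Mg²⁺] = 3s.
Ksp = [Mg²⁺]^3[PO₄³⁻]^2 = (3s)^3(0.10)^2
(3s)^3 = 3.7×10⁻²⁴ / (0.10)^2 = 3.7×10⁻²²
s = 2.4×10⁻⁸ M

2.4×10⁻⁸ M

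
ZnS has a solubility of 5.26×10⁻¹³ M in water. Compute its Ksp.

Ksp = 2.77×10⁻²⁵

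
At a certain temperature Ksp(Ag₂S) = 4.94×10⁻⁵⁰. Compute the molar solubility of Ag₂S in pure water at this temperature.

Ag₂S(s) ⇌ 2 Ag⁺(aq) + S²⁻(aq)
For each mole of Ag₂S that dissolves per liter, [Ag⁺] = 2s and [S²⁻] = s; let s denote this solubility.
Ksp = [Ag⁺]^2[S²⁻] = (2s)^2 · s = 4s^3
4s^3 = 4.94×10⁻⁵⁰  ⇒  s^3 = 1.24×10⁻⁵⁰
s = 2.31×10⁻¹⁷ M

2.31×10⁻¹⁷ M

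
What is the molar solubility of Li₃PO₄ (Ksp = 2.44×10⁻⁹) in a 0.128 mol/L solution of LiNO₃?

Li₃PO₄(s) ⇌ 3 Li⁺(aq) + PO₄³⁻(aq)
The solution already contains Li⁺ at 0.128 mol/L. Let s be the molar solubility of Li₃PO₄.
[Li⁺] ≈ 0.128 mol/L (common ion dominates); [PO₄³⁻] = s.
Ksp = [Li⁺]^3[PO₄³⁻] = (0.128)^3s
s = 2.44×10⁻⁹ / (0.128)^3 = 1.16×10⁻⁶
s = 1.16×10⁻⁶ mol/L

1.16×10⁻⁶ M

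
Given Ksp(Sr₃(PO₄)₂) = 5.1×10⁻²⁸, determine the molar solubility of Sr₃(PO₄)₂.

1.4×10⁻⁶ M

Sr₃(PO₄)₂(s) ⇌ 3 Sr²⁺(aq) + 2 PO₄³⁻(aq)
Let s be the molar solubility. Then [Sr²⁺] = 3s and [PO₄³⁻] = 2s.
Ksp = [Sr²⁺]^3[PO₄³⁻]^2 = (3s)^3 · (2s)^2 = 108s^5
108s^5 = 5.1×10⁻²⁸  ⇒  s^5 = 4.7×10⁻³⁰
Taking the 5th root, s = 1.4×10⁻⁶ mol L⁻¹.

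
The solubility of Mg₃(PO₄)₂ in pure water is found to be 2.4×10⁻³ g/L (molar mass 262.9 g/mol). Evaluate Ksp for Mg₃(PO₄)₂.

Ksp = 6.8×10⁻²⁴

s = (2.4×10⁻³ g L⁻¹)/(262.9 g mol⁻¹) = 9.129×10⁻⁶ M
Mg₃(PO₄)₂(s) ⇌ 3 Mg²⁺(aq) + 2 PO₄³⁻(aq)
Call the molar solubility s, so that [Mg²⁺] = 3s and [PO₄³⁻] = 2s.
Ksp = [Mg²⁺]^3[PO₄³⁻]^2 = (3s)^3 · (2s)^2 = 108s^5
Ksp = 108 × (9.129×10⁻⁶)^5 = 6.8×10⁻²⁴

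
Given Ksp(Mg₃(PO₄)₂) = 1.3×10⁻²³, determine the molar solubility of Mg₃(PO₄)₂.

1.0×10⁻⁵ M

Mg₃(PO₄)₂(s) ⇌ 3 Mg²⁺(aq) + 2 PO₄³⁻(aq)
Call the molar solubility s, so that [Mg²⁺] = 3s and [PO₄³⁻] = 2s.
Ksp = [Mg²⁺]^3[PO₄³⁻]^2 = (3s)^3 · (2s)^2 = 108s^5
108s^5 = 1.3×10⁻²³  ⇒  s^5 = 1.2×10⁻²⁵
Taking the 5th root, s = 1.0×10⁻⁵ M.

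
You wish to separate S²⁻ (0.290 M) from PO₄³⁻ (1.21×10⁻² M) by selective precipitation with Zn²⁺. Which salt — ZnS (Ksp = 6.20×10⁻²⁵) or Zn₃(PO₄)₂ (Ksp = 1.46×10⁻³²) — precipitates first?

ZnS

Precipitation of each salt begins when its ion product equals Ksp.
For ZnS: [Zn²⁺] = (Ksp/[S²⁻]) = 2.14×10⁻²⁴ M
For Zn₃(PO₄)₂: [Zn²⁺] = (Ksp/[PO₄³⁻]^2)^(1/3) = 4.64×10⁻¹⁰ M
The smaller threshold [Zn²⁺] is reached first, so ZnS precipitates first.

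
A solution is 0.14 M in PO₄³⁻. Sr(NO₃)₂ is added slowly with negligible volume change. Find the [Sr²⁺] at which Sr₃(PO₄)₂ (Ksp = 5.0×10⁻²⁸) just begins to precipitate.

The threshold for precipitation is Q = Ksp.
Sr₃(PO₄)₂(s) ⇌ 3 Sr²⁺(aq) + 2 PO₄³⁻(aq)
Ksp = [Sr²⁺]^3[PO₄³⁻]^2 = [Sr²⁺]^3(0.14)^2
[Sr²⁺]^3 = 5.0×10⁻²⁸ / (0.14)^2 = 2.6×10⁻²⁶
[Sr²⁺] = 2.9×10⁻⁹ M

2.9×10⁻⁹ M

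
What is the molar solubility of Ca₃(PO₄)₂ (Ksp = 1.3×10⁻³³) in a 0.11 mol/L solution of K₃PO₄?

1.6×10⁻¹¹ M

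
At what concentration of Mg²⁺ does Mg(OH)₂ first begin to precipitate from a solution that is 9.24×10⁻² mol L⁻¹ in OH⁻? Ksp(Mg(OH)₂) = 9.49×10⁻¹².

1.11×10⁻⁹ M

Precipitation of each salt begins when its ion product equals Ksp.
Mg(OH)₂(s) ⇌ Mg²⁺(aq) + 2 OH⁻(aq)
Ksp = [Mg²⁺][OH⁻]^2 = [Mg²⁺](9.24×10⁻²)^2
[Mg²⁺] = 9.49×10⁻¹² / (9.24×10⁻²)^2 = 1.11×10⁻⁹
[Mg²⁺] = 1.11×10⁻⁹ mol L⁻¹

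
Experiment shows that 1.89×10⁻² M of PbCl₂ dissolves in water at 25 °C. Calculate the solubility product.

Ksp = 2.70×10⁻⁵

PbCl₂(s) ⇌ Pb²⁺(aq) + 2 Cl⁻(aq)
Let s be the molar solubility. Then [Pb²⁺] = s and [Cl⁻] = 2s.
Ksp = [Pb²⁺][Cl⁻]^2 = s · (2s)^2 = 4s^3
Ksp = 4 × (1.89×10⁻²)^3 = 2.70×10⁻⁵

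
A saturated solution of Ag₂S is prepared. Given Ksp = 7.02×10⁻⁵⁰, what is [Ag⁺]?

5.20×10⁻¹⁷ M

Ag₂S(s) ⇌ 2 Ag⁺(aq) + S²⁻(aq)
Let s be the molar solubility. Then [Ag⁺] = 2s and [S²⁻] = s.
Ksp = [Ag⁺]^2[S²⁻] = (2s)^2 · s = 4s^3 = 7.02×10⁻⁵⁰
s = 2.60×10⁻¹⁷ M
[Ag⁺] = 2s = 5.20×10⁻¹⁷ M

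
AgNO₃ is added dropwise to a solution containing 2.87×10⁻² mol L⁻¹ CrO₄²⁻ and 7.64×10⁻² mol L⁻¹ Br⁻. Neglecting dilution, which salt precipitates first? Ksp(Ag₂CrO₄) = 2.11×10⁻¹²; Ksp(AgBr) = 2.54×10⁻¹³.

AgBr

The threshold for precipitation is Q = Ksp.
For Ag₂CrO₄: [Ag⁺] = (Ksp/[CrO₄²⁻])^(1/2) = 8.57×10⁻⁶ mol L⁻¹
For AgBr: [Ag⁺] = (Ksp/[Br⁻]) = 3.32×10⁻¹² mol L⁻¹
AgBr requires the lower [Ag⁺], so it precipitates first.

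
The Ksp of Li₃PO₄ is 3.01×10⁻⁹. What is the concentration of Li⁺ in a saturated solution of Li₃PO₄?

9.75×10⁻³ M

Li₃PO₄(s) ⇌ 3 Li⁺(aq) + PO₄³⁻(aq)
With molar solubility s: [Li⁺] = 3s, [PO₄³⁻] = s.
Ksp = [Li⁺]^3[PO₄³⁻] = (3s)^3 · s = 27s^4 = 3.01×10⁻⁹
s = 3.25×10⁻³ mol L⁻¹
[Li⁺] = 3s = 9.75×10⁻³ mol L⁻¹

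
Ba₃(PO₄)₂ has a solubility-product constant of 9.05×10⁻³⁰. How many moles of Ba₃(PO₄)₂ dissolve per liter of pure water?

Ba₃(PO₄)₂(s) ⇌ 3 Ba²⁺(aq) + 2 PO₄³⁻(aq)
Let s be the molar solubility. Then [Ba²⁺] = 3s and [PO₄³⁻] = 2s.
Ksp = [Ba²⁺]^3[PO₄³⁻]^2 = (3s)^3 · (2s)^2 = 108s^5
108s^5 = 9.05×10⁻³⁰  ⇒  s^5 = 8.38×10⁻³²
s = (8.38×10⁻³²)^(1/5) = 6.09×10⁻⁷ mol L⁻¹

6.09×10⁻⁷ M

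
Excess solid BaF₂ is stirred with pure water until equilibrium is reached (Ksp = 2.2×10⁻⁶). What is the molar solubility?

8.2×10⁻³ M

BaF₂(s) ⇌ Ba²⁺(aq) + 2 F⁻(aq)
If s mol/L of BaF₂ dissolves, [Ba²⁺] = s and [F⁻] = 2s.
Ksp = [Ba²⁺][F⁻]^2 = s · (2s)^2 = 4s^3
4s^3 = 2.2×10⁻⁶  ⇒  s^3 = 5.5×10⁻⁷
s = 8.2×10⁻³ M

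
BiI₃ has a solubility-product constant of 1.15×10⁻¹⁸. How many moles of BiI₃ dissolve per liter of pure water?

BiI₃(s) ⇌ Bi³⁺(aq) + 3 I⁻(aq)
Call the molar solubility s, so that [Bi³⁺] = s and [I⁻] = 3s.
Ksp = [Bi³⁺][I⁻]^3 = s · (3s)^3 = 27s^4
27s^4 = 1.15×10⁻¹⁸  ⇒  s^4 = 4.26×10⁻²⁰
Taking the 4th root, s = 1.44×10⁻⁵ mol L⁻¹.

1.44×10⁻⁵ M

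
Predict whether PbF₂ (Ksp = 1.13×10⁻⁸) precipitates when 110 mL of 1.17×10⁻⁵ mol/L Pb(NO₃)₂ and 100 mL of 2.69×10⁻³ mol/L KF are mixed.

No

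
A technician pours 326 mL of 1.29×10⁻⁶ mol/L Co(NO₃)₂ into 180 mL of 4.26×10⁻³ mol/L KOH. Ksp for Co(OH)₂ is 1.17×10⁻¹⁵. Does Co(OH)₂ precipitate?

The combined volume is 506 mL.
[Co²⁺] = (1.29×10⁻⁶)(326)/506 = 8.31×10⁻⁷ mol/L
[OH⁻] = (4.26×10⁻³)(180)/506 = 1.52×10⁻³ mol/L
Q = [Co²⁺][OH⁻]^2 = 1.91×10⁻¹²
Since Q (1.91×10⁻¹²) exceeds Ksp (1.17×10⁻¹⁵), Co(OH)₂ will precipitate.

Yes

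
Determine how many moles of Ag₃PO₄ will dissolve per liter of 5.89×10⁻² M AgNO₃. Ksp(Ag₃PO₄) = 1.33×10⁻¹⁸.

Ag₃PO₄(s) ⇌ 3 Ag⁺(aq) + PO₄³⁻(aq)
Ag⁺ is already present at 5.89×10⁻² M. If s mol/L of Ag₃PO₄ dissolves, [PO₄³⁻] = s while [Ag⁺] ≈ 5.89×10⁻² M.
Ksp = [Ag⁺]^3[PO₄³⁻] = (5.89×10⁻²)^3s
s = 1.33×10⁻¹⁸ / (5.89×10⁻²)^3 = 6.51×10⁻¹⁵
s = 6.51×10⁻¹⁵ M

6.51×10⁻¹⁵ M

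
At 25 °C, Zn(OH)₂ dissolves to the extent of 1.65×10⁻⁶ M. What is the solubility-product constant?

Zn(OH)₂(s) ⇌ Zn²⁺(aq) + 2 OH⁻(aq)
With molar solubility s: [Zn²⁺] = s, [OH⁻] = 2s.
Ksp = [Zn²⁺][OH⁻]^2 = s · (2s)^2 = 4s^3
Ksp = 4 × (1.65×10⁻⁶)^3 = 1.80×10⁻¹⁷

Ksp = 1.80×10⁻¹⁷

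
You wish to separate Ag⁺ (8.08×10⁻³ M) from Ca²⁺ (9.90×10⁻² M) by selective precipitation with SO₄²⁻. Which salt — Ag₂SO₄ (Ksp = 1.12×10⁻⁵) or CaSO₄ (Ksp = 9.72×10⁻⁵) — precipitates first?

CaSO₄

Each salt precipitates once Q = Ksp for that salt.
For Ag₂SO₄: [SO₄²⁻] = (Ksp/[Ag⁺]^2) = 0.172 M
For CaSO₄: [SO₄²⁻] = (Ksp/[Ca²⁺]) = 9.82×10⁻⁴ M
Since CaSO₄ needs less SO₄²⁻ to reach saturation, it precipitates first.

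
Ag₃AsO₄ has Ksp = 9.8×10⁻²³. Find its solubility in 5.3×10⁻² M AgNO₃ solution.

6.6×10⁻¹⁹ M

Ag₃AsO₄(s) ⇌ 3 Ag⁺(aq) + AsO₄³⁻(aq)
The solution already contains Ag⁺ at 5.3×10⁻² M. Let s be the molar solubility of Ag₃AsO₄.
[Ag⁺] ≈ 5.3×10⁻² M (common ion dominates); [AsO₄³⁻] = s.
Ksp = [Ag⁺]^3[AsO₄³⁻] = (5.3×10⁻²)^3s
s = 9.8×10⁻²³ / (5.3×10⁻²)^3 = 6.6×10⁻¹⁹
s = 6.6×10⁻¹⁹ M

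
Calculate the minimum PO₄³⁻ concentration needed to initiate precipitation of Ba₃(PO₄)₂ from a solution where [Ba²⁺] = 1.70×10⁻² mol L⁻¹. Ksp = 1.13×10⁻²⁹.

1.52×10⁻¹² M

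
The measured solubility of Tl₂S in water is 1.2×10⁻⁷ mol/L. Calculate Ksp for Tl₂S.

Ksp = 6.9×10⁻²¹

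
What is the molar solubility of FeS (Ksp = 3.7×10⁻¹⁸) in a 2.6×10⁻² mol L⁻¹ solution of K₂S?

FeS(s) ⇌ Fe²⁺(aq) + S²⁻(aq)
The solution already contains S²⁻ at 2.6×10⁻² mol L⁻¹. Let s be the molar solubility of FeS.
[S²⁻] ≈ 2.6×10⁻² mol L⁻¹ (common ion dominates); [Fe²⁺] = s.
Ksp = [Fe²⁺][S²⁻] = s(2.6×10⁻²)
s = 3.7×10⁻¹⁸ / (2.6×10⁻²) = 1.4×10⁻¹⁶
s = 1.4×10⁻¹⁶ mol L⁻¹

1.4×10⁻¹⁶ M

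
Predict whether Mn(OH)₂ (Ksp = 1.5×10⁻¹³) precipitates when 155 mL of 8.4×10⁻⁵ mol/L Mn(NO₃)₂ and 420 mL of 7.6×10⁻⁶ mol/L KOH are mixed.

Total volume after mixing = 155 + 420 = 575 mL.
[Mn²⁺] = (8.4×10⁻⁵)(155)/575 = 2.3×10⁻⁵ mol/L
[OH⁻] = (7.6×10⁻⁶)(420)/575 = 5.6×10⁻⁶ mol/L
Q = [Mn²⁺][OH⁻]^2 = 7.0×10⁻¹⁶
Since Q (7.0×10⁻¹⁶) is less than Ksp (1.5×10⁻¹³), no Mn(OH)₂ precipitates.

No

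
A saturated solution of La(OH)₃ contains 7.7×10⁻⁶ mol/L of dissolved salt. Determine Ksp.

La(OH)₃(s) ⇌ La³⁺(aq) + 3 OH⁻(aq)
Let s be the molar solubility. Then [La³⁺] = s and [OH⁻] = 3s.
Ksp = [La³⁺][OH⁻]^3 = s · (3s)^3 = 27s^4
Ksp = 27 × (7.7×10⁻⁶)^4 = 9.5×10⁻²⁰

Ksp = 9.5×10⁻²⁰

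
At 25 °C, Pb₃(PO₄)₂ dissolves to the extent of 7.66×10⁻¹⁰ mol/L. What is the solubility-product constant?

Ksp = 2.85×10⁻⁴⁴

Pb₃(PO₄)₂(s) ⇌ 3 Pb²⁺(aq) + 2 PO₄³⁻(aq)
Let s be the molar solubility. Then [Pb²⁺] = 3s and [PO₄³⁻] = 2s.
Ksp = [Pb²⁺]^3[PO₄³⁻]^2 = (3s)^3 · (2s)^2 = 108s^5
Ksp = 108 × (7.66×10⁻¹⁰)^5 = 2.85×10⁻⁴⁴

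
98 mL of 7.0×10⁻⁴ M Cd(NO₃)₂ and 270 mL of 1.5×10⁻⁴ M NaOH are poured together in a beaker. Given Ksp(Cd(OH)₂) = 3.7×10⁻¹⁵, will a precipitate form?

The combined volume is 368 mL.
[Cd²⁺] = (7.0×10⁻⁴)(98)/368 = 1.9×10⁻⁴ M
[OH⁻] = (1.5×10⁻⁴)(270)/368 = 1.1×10⁻⁴ M
Q = [Cd²⁺][OH⁻]^2 = 2.3×10⁻¹²
Because Q > Ksp (2.3×10⁻¹² vs 3.7×10⁻¹⁵), a precipitate of Cd(OH)₂ forms.

Yes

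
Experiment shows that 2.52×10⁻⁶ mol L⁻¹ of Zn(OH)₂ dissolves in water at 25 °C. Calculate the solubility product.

Zn(OH)₂(s) ⇌ Zn²⁺(aq) + 2 OH⁻(aq)
Call the molar solubility s, so that [Zn²⁺] = s and [OH⁻] = 2s.
Ksp = [Zn²⁺][OH⁻]^2 = s · (2s)^2 = 4s^3
Ksp = 4 × (2.52×10⁻⁶)^3 = 6.40×10⁻¹⁷

Ksp = 6.40×10⁻¹⁷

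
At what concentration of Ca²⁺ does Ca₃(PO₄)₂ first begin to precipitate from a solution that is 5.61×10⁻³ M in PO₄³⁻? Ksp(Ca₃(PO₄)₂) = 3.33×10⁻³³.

4.73×10⁻¹⁰ M

A salt starts to precipitate once the ion product Q reaches its Ksp.
Ca₃(PO₄)₂(s) ⇌ 3 Ca²⁺(aq) + 2 PO₄³⁻(aq)
Ksp = [Ca²⁺]^3[PO₄³⁻]^2 = [Ca²⁺]^3(5.61×10⁻³)^2
[Ca²⁺]^3 = 3.33×10⁻³³ / (5.61×10⁻³)^2 = 1.06×10⁻²⁸
[Ca²⁺] = 4.73×10⁻¹⁰ M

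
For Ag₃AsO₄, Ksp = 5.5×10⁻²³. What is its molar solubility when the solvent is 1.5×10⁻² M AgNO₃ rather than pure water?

Ag₃AsO₄(s) ⇌ 3 Ag⁺(aq) + AsO₄³⁻(aq)
With Ag⁺ already at 1.5×10⁻² M and s small, take [Ag⁺] ≈ 1.5×10⁻² M and [AsO₄³⁻] = s.
Ksp = [Ag⁺]^3[AsO₄³⁻] = (1.5×10⁻²)^3s
s = 5.5×10⁻²³ / (1.5×10⁻²)^3 = 1.6×10⁻¹⁷
s = 1.6×10⁻¹⁷ M

1.6×10⁻¹⁷ M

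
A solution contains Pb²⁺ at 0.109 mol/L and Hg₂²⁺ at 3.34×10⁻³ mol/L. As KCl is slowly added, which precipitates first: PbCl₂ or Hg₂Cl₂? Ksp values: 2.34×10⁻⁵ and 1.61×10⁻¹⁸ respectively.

Precipitation begins when Q = Ksp.
For PbCl₂: [Cl⁻] = (Ksp/[Pb²⁺])^(1/2) = 1.47×10⁻² mol/L
For Hg₂Cl₂: [Cl⁻] = (Ksp/[Hg₂²⁺])^(1/2) = 2.20×10⁻⁸ mol/L
Since Hg₂Cl₂ needs less Cl⁻ to reach saturation, it precipitates first.

Hg₂Cl₂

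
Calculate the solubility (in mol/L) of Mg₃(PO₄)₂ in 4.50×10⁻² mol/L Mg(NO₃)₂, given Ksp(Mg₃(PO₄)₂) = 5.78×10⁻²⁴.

1.26×10⁻¹⁰ M

Mg₃(PO₄)₂(s) ⇌ 3 Mg²⁺(aq) + 2 PO₄³⁻(aq)
The solution already contains Mg²⁺ at 4.50×10⁻² mol/L. Let s be the molar solubility of Mg₃(PO₄)₂.
[Mg²⁺] ≈ 4.50×10⁻² mol/L (common ion dominates); [PO₄³⁻] = 2s.
Ksp = [Mg²⁺]^3[PO₄³⁻]^2 = (4.50×10⁻²)^3(2s)^2
(2s)^2 = 5.78×10⁻²⁴ / (4.50×10⁻²)^3 = 6.34×10⁻²⁰
s = 1.26×10⁻¹⁰ mol/L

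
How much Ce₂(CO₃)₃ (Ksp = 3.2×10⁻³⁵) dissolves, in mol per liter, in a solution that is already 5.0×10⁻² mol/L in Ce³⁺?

7.8×10⁻¹² M

Ce₂(CO₃)₃(s) ⇌ 2 Ce³⁺(aq) + 3 CO₃²⁻(aq)
Ce³⁺ is already present at 5.0×10⁻² mol/L. If s mol/L of Ce₂(CO₃)₃ dissolves, [CO₃²⁻] = 3s while [Ce³⁺] ≈ 5.0×10⁻² mol/L.
Ksp = [Ce³⁺]^2[CO₃²⁻]^3 = (5.0×10⁻²)^2(3s)^3
(3s)^3 = 3.2×10⁻³⁵ / (5.0×10⁻²)^2 = 1.3×10⁻³²
s = 7.8×10⁻¹² mol/L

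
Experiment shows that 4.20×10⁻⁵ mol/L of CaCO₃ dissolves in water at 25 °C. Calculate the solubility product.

Ksp = 1.76×10⁻⁹

CaCO₃(s) ⇌ Ca²⁺(aq) + CO₃²⁻(aq)
If s mol/L of CaCO₃ dissolves, [Ca²⁺] = s and [CO₃²⁻] = s.
Ksp = [Ca²⁺][CO₃²⁻] = s · s = s^2
Ksp = (4.20×10⁻⁵)^2 = 1.76×10⁻⁹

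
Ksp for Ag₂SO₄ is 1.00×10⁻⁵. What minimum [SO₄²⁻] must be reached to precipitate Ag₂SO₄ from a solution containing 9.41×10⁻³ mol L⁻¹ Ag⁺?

0.113 M

Precipitation of each salt begins when its ion product equals Ksp.
Ag₂SO₄(s) ⇌ 2 Ag⁺(aq) + SO₄²⁻(aq)
Ksp = [Ag⁺]^2[SO₄²⁻] = [SO₄²⁻](9.41×10⁻³)^2
[SO₄²⁻] = 1.00×10⁻⁵ / (9.41×10⁻³)^2 = 0.113
[SO₄²⁻] = 0.113 mol L⁻¹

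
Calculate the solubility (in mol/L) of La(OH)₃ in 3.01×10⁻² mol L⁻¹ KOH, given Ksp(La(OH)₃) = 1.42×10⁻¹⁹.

5.21×10⁻¹⁵ M

La(OH)₃(s) ⇌ La³⁺(aq) + 3 OH⁻(aq)
With OH⁻ already at 3.01×10⁻² mol L⁻¹ and s small, take [OH⁻] ≈ 3.01×10⁻² mol L⁻¹ and [La³⁺] = s.
Ksp = [La³⁺][OH⁻]^3 = s(3.01×10⁻²)^3
s = 1.42×10⁻¹⁹ / (3.01×10⁻²)^3 = 5.21×10⁻¹⁵
s = 5.21×10⁻¹⁵ mol L⁻¹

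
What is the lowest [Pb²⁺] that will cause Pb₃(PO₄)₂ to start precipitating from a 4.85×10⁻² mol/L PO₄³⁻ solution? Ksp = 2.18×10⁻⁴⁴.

The threshold for precipitation is Q = Ksp.
Pb₃(PO₄)₂(s) ⇌ 3 Pb²⁺(aq) + 2 PO₄³⁻(aq)
Ksp = [Pb²⁺]^3[PO₄³⁻]^2 = [Pb²⁺]^3(4.85×10⁻²)^2
[Pb²⁺]^3 = 2.18×10⁻⁴⁴ / (4.85×10⁻²)^2 = 9.27×10⁻⁴²
[Pb²⁺] = 2.10×10⁻¹⁴ mol/L

2.10×10⁻¹⁴ M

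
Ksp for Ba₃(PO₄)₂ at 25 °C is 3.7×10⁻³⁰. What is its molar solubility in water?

5.1×10⁻⁷ M

Ba₃(PO₄)₂(s) ⇌ 3 Ba²⁺(aq) + 2 PO₄³⁻(aq)
With molar solubility s: [Ba²⁺] = 3s, [PO₄³⁻] = 2s.
Ksp = [Ba²⁺]^3[PO₄³⁻]^2 = (3s)^3 · (2s)^2 = 108s^5
108s^5 = 3.7×10⁻³⁰  ⇒  s^5 = 3.4×10⁻³²
s = 5.1×10⁻⁷ M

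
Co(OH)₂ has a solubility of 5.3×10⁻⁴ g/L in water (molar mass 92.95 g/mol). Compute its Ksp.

Molar solubility s = (5.3×10⁻⁴ g/L) / (92.95 g/mol) = 5.702×10⁻⁶ mol/L
Co(OH)₂(s) ⇌ Co²⁺(aq) + 2 OH⁻(aq)
If s mol/L of Co(OH)₂ dissolves, [Co²⁺] = s and [OH⁻] = 2s.
Ksp = [Co²⁺][OH⁻]^2 = s · (2s)^2 = 4s^3
Ksp = 4 × (5.702×10⁻⁶)^3 = 7.4×10⁻¹⁶

Ksp = 7.4×10⁻¹⁶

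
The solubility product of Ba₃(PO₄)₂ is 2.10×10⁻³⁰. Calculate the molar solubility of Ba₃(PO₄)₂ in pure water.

4.55×10⁻⁷ M

Ba₃(PO₄)₂(s) ⇌ 3 Ba²⁺(aq) + 2 PO₄³⁻(aq)
Call the molar solubility s, so that [Ba²⁺] = 3s and [PO₄³⁻] = 2s.
Ksp = [Ba²⁺]^3[PO₄³⁻]^2 = (3s)^3 · (2s)^2 = 108s^5
108s^5 = 2.10×10⁻³⁰  ⇒  s^5 = 1.94×10⁻³²
Taking the 5th root, s = 4.55×10⁻⁷ M.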